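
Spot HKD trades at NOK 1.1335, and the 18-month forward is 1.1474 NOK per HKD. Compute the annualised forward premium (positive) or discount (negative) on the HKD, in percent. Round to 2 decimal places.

T = 18/12 years.
(F − S)/S = (1.1474 − 1.1335)/1.1335 = 0.0122629.
Annualise by dividing by T: 0.0122629 / (18/12) = 0.008175 → 0.82%.

+0.82%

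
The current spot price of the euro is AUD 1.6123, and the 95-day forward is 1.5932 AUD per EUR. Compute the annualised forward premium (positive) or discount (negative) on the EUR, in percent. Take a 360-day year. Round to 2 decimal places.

-4.49%

T = 95/360 years.
EUR trades forward at -1.18464% vs spot over the period.
Per annum: -0.0118464 / (95/360) = -0.044892 = -4.49%.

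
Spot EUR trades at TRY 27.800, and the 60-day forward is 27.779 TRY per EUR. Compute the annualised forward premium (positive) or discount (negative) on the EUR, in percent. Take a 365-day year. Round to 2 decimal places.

T = 60/365 years.
(F − S)/S = (27.779 − 27.8)/27.8 = -0.0007554.
×(1/T) gives -0.46% p.a.

-0.46%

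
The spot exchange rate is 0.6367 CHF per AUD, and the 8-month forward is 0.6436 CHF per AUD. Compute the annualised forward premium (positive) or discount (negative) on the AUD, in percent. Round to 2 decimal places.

T = 8/12 years.
AUD trades forward at +1.08371% vs spot over the period.
Annualise by dividing by T: 0.0108371 / (8/12) = 0.016256 → 1.63%.

+1.63%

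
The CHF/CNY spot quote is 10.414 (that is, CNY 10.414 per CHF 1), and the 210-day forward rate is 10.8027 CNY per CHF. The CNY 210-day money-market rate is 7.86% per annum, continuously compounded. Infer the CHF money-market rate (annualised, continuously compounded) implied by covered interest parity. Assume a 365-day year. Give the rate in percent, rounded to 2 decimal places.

T = 210/365 years.
F/S = 10.8027/10.414 = 1.0373248 = (growth of CNY) / (growth of CHF).
CNY growth factor: e^(0.0786×210/365) = 1.046260.
That pins the CHF growth at 1.0086137.
Take logs: ln 1.0086137 / (210/365) = 0.014907, so 1.49%.

1.49%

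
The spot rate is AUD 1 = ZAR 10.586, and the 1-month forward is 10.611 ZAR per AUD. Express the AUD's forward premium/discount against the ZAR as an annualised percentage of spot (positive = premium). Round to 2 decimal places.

+2.83%

T = 1/12 years.
(F − S)/S = (10.611 − 10.586)/10.586 = 0.0023616.
Per annum: 0.0023616 / (1/12) = 0.028339 = 2.83%.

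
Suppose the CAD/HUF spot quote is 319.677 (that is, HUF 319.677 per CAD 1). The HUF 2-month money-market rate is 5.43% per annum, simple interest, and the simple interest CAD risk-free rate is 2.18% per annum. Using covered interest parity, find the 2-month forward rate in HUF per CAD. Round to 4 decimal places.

T = 2/12 years.
HUF growth factor: 1 + 0.0543×2/12 = 1.009050.
CAD accumulates by 1 + 0.0218×2/12 = 1.003633333.
CIP: F = S · (grow HUF)/(grow CAD) = 319.677 × 1.009050/1.003633333 = 321.402315 HUF per CAD.

321.4023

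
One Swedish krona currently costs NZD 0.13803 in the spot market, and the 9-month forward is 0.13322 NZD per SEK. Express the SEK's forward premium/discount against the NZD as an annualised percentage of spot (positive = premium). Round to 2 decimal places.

T = 9/12 years.
(F − S)/S = (0.13322 − 0.13803)/0.13803 = -0.0348475.
Per annum: -0.0348475 / (9/12) = -0.046463 = -4.65%.

-4.65%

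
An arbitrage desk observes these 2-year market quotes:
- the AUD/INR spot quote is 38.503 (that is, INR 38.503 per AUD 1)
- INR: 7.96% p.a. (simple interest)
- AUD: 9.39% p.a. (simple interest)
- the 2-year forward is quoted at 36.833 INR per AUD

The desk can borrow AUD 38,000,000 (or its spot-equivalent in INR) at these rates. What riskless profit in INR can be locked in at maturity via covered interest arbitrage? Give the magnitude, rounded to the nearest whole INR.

T = 2 years.
Keep in AUD, deliver into the forward: 38,000,000·1.187800·36.833 = INR 1,662,509,021.20.
Swap to INR now, deposit: 38,000,000·38.503·1.159200 = INR 1,696,041,748.80.
The quoted forward undervalues AUD, so borrow AUD, convert to INR at spot, deposit the INR at 7.96%, and buy AUD forward at 36.833 to cover the loan.
Arbitrage profit = |1,662,509,021.20 − 1,696,041,748.80| = INR 33,532,728.

INR 33,532,728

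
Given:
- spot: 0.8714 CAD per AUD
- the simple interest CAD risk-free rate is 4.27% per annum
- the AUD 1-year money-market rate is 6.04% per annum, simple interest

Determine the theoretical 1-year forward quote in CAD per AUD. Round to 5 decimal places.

0.85685

T = 1 year.
CAD accumulates by 1 + 0.0427×1 = 1.042700.
AUD growth factor: 1 + 0.0604×1 = 1.060400.
So F = 0.8714 × 1.042700 / 1.060400 = 0.8568548 (CAD/AUD).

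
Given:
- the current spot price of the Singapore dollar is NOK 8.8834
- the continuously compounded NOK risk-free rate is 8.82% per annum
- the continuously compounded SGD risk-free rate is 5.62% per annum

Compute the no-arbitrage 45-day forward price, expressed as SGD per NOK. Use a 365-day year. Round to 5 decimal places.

T = 45/365 years.
NOK accumulates by e^(0.0882×45/365) = 1.0109333.
Growth of 1 SGD over T: e^(0.0562×45/365) = 1.0069528.
CIP: F = S · (grow NOK)/(grow SGD) = 8.8834 × 1.0109333/1.0069528 = 8.918516 NOK per SGD.
Quoted the other way: 1/8.918516 = 0.11213 SGD per NOK.

0.11213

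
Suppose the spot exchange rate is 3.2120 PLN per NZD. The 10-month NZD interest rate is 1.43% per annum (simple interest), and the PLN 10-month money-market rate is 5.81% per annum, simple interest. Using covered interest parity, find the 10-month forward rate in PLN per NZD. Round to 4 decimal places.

T = 10/12 years.
PLN accumulates by 1 + 0.0581×10/12 = 1.0484167.
NZD accumulates by 1 + 0.0143×10/12 = 1.0119167.
So F = 3.212 × 1.0484167 / 1.0119167 = 3.327857 (PLN/NZD).

3.3279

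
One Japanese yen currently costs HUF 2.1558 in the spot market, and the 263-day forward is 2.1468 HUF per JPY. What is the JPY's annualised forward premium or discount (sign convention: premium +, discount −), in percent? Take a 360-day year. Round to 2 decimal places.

-0.57%

T = 263/360 years.
Period premium: (2.1468 − 2.1558)/2.1558 = -0.0041748.
Annualise by dividing by T: -0.0041748 / (263/360) = -0.005715 → -0.57%.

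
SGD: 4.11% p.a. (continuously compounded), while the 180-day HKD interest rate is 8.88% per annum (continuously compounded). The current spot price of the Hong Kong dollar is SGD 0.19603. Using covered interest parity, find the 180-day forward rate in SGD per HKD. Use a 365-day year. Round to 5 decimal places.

T = 180/365 years.
SGD growth factor: e^(0.0411×180/365) = 1.0204753.
HKD growth factor: e^(0.0888×180/365) = 1.0447648.
So F = 0.19603 × 1.0204753 / 1.0447648 = 0.1914725 (SGD/HKD).

0.19147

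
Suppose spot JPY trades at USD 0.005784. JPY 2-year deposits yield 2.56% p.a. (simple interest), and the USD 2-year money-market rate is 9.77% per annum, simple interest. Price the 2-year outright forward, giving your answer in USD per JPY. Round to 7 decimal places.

T = 2 years.
USD growth factor: 1 + 0.0977×2 = 1.195400.
Growth of 1 JPY over T: 1 + 0.0256×2 = 1.051200.
Forward (USD per JPY) = 0.005784 × 1.195400 / 1.051200 = 0.006577429.

0.0065774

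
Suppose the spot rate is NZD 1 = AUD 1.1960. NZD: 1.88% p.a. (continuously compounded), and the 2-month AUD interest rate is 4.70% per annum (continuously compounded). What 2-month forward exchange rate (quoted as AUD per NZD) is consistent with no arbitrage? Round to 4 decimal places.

T = 2/12 years.
AUD growth factor: e^(0.0470×2/12) = 1.0078641.
NZD accumulates by e^(0.0188×2/12) = 1.0031382.
CIP: F = S · (grow AUD)/(grow NZD) = 1.196 × 1.0078641/1.0031382 = 1.201634 AUD per NZD.

1.2016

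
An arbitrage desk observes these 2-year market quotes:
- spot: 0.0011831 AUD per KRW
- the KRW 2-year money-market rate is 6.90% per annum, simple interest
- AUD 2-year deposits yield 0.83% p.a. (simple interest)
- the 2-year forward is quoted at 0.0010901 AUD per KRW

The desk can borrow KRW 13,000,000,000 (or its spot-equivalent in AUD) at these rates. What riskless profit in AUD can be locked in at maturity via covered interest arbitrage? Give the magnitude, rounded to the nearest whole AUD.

AUD 491,326

T = 2 years.
Invest the KRW and cover forward: 13,000,000,000 × 1.138000 × 0.0010901 = AUD 16,126,939.40.
Convert at spot and invest in AUD: 13,000,000,000 × 0.0011831 × 1.016600 = AUD 15,635,612.98.
The quoted forward overvalues KRW, so borrow AUD, buy KRW at spot, deposit the KRW at 6.90%, and sell the proceeds forward at 0.0010901.
Arbitrage profit = |16,126,939.40 − 15,635,612.98| = AUD 491,326.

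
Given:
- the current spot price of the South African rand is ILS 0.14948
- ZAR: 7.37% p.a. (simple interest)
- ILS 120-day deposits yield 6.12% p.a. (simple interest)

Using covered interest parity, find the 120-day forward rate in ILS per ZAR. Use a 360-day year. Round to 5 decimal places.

0.14887

T = 120/360 years.
ILS accumulates by 1 + 0.0612×120/360 = 1.020400.
Growth of 1 ZAR over T: 1 + 0.0737×120/360 = 1.0245667.
Forward (ILS per ZAR) = 0.14948 × 1.020400 / 1.0245667 = 0.1488721.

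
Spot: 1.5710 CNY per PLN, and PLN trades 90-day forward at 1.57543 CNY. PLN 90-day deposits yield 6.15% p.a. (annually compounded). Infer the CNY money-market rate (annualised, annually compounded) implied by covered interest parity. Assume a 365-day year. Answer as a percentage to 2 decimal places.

7.37%

T = 90/365 years.
By CIP, F/S equals the CNY-to-PLN growth ratio: 1.57543/1.571 = 1.0028199.
PLN growth factor: (1 + 0.0615)^(90/365) = 1.0148252.
Hence g_CNY = 1.0176869.
r = 1.0176869^(365/90) − 1 = 0.073692 → 7.37%.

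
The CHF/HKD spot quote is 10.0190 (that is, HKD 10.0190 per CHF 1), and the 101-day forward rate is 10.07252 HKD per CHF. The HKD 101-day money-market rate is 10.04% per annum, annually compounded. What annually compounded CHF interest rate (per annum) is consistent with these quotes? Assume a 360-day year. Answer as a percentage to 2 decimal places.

T = 101/360 years.
By CIP, F/S equals the HKD-to-CHF growth ratio: 10.07252/10.019 = 1.0053419.
HKD growth factor: (1 + 0.1004)^(101/360) = 1.0272053.
So the CHF growth factor = 1.0217472.
Annualise: 1.0217472^(360/101) − 1 = 0.079701 = 7.97%.

7.97%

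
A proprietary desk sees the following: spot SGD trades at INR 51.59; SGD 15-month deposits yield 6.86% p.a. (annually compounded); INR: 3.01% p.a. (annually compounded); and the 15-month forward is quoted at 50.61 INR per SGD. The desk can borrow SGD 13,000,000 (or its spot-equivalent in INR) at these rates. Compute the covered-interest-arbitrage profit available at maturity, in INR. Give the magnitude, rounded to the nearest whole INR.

INR 18,825,024

T = 15/12 years.
Keep in SGD, deliver into the forward: 13,000,000·1.08647306053·50.61 = INR 714,823,220.71.
Swap to INR now, deposit: 13,000,000·51.59·1.03776551259 = INR 695,998,196.33.
The quoted forward overvalues SGD, so borrow INR, buy SGD at spot, deposit the SGD at 6.86%, and sell the proceeds forward at 50.61.
Profit = 714,823,220.71 − 695,998,196.33 = INR 18,825,024.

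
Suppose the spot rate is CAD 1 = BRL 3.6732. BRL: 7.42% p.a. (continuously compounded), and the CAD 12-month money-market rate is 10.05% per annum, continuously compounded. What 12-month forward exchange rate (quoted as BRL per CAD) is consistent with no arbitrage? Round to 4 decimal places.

T = 1 year.
BRL accumulates by e^(0.0742×1) = 1.0770222.
CAD growth factor: e^(0.1005×1) = 1.1057236.
So F = 3.6732 × 1.0770222 / 1.1057236 = 3.577854 (BRL/CAD).

3.5779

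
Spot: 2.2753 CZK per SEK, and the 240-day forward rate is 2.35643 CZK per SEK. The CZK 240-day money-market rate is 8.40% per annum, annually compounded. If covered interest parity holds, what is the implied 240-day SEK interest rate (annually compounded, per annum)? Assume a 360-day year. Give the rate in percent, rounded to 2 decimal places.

T = 240/360 years.
F/S = 2.35643/2.2753 = 1.0356568 = (growth of CZK) / (growth of SEK).
The CZK side grows by (1 + 0.0840)^(240/360) = 1.0552439.
So the SEK growth factor = 1.0189127.
Annualise: 1.0189127^(360/240) − 1 = 0.028503 = 2.85%.

2.85%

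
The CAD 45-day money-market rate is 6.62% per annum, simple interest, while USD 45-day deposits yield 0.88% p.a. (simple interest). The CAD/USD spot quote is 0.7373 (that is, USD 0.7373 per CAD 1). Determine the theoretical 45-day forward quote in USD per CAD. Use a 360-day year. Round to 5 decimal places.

T = 45/360 years.
USD accumulates by 1 + 0.0088×45/360 = 1.001100.
Growth of 1 CAD over T: 1 + 0.0662×45/360 = 1.008275.
Forward (USD per CAD) = 0.7373 × 1.001100 / 1.008275 = 0.7320533.

0.73205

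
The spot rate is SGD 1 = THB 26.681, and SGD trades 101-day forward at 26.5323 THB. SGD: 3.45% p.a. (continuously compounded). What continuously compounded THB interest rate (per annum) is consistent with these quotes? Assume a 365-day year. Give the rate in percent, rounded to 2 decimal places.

1.43%

T = 101/365 years.
By CIP, F/S equals the THB-to-SGD growth ratio: 26.5323/26.681 = 0.9944267.
The SGD side grows by e^(0.0345×101/365) = 1.0095923.
Hence g_THB = 1.0039655.
r = ln(1.0039655)/(101/365) = 0.014302 → 1.43%.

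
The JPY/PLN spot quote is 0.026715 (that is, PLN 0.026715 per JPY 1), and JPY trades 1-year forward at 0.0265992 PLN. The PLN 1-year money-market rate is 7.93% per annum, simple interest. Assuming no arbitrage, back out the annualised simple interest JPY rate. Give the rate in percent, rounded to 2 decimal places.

8.40%

T = 1 year.
CIP gives F = S · g_PLN/g_JPY, so g_PLN/g_JPY = 0.0265992/0.026715 = 0.9956654.
PLN growth factor: 1 + 0.0793×1 = 1.079300.
So the JPY growth factor = 1.0839987.
r = (1.0839987 − 1)/1 = 0.083999 → 8.40%.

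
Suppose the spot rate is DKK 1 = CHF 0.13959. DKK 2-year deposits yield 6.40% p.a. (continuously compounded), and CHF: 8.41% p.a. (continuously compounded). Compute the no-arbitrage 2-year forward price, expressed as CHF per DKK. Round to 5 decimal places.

0.14532

T = 2 years.
CHF accumulates by e^(0.0841×2) = 1.1831732.
DKK growth factor: e^(0.0640×2) = 1.136553.
Forward (CHF per DKK) = 0.13959 × 1.1831732 / 1.136553 = 0.1453158.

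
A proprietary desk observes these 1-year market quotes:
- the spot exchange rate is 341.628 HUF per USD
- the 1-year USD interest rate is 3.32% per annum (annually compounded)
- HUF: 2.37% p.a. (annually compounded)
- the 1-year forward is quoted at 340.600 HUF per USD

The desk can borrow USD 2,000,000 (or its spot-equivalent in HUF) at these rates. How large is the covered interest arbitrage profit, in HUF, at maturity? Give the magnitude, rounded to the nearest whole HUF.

HUF 4,366,673

T = 1 year.
Invest the USD and cover forward: 2,000,000 × 1.033200 × 340.600 = HUF 703,815,840.00.
Convert at spot and invest in HUF: 2,000,000 × 341.628 × 1.023700 = HUF 699,449,167.20.
The quoted forward overvalues USD, so borrow HUF, buy USD at spot, deposit the USD at 3.32%, and sell the proceeds forward at 340.600.
Profit = 703,815,840.00 − 699,449,167.20 = HUF 4,366,673.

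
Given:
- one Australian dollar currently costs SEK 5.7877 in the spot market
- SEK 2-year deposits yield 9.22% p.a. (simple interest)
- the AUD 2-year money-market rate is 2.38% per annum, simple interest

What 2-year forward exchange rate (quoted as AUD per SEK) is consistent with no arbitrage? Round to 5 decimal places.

0.15282

T = 2 years.
Growth of 1 SEK over T: 1 + 0.0922×2 = 1.184400.
AUD accumulates by 1 + 0.0238×2 = 1.047600.
Forward (SEK per AUD) = 5.7877 × 1.184400 / 1.047600 = 6.543482.
Quoted the other way: 1/6.543482 = 0.15282 AUD per SEK.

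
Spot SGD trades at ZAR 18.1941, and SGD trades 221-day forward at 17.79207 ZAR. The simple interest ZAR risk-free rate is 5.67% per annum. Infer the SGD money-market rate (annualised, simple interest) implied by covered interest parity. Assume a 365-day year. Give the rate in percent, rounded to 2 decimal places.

9.53%

T = 221/365 years.
By CIP, F/S equals the ZAR-to-SGD growth ratio: 17.79207/18.1941 = 0.9779033.
ZAR growth factor: 1 + 0.0567×221/365 = 1.0343307.
That pins the SGD growth at 1.0577024.
(1.0577024 − 1)/T = 0.095300, i.e. 9.53%.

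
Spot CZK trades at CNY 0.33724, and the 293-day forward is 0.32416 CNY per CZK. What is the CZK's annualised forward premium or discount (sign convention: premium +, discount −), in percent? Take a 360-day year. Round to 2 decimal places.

-4.77%

T = 293/360 years.
CZK trades forward at -3.87854% vs spot over the period.
Per annum: -0.0387854 / (293/360) = -0.047654 = -4.77%.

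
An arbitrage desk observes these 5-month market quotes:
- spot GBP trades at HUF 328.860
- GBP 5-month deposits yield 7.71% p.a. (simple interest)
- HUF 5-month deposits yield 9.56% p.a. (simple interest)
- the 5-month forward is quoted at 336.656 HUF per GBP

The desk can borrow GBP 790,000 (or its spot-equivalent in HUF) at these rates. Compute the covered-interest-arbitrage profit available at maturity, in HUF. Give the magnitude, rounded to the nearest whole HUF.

T = 5/12 years.
Keep in GBP, deliver into the forward: 790,000·1.032125·336.656 = HUF 274,502,148.46.
Swap to HUF now, deposit: 790,000·328.860·1.03983333333 = HUF 270,148,076.10.
The quoted forward overvalues GBP, so borrow HUF, buy GBP at spot, deposit the GBP at 7.71%, and sell the proceeds forward at 336.656.
Profit = 274,502,148.46 − 270,148,076.10 = HUF 4,354,072.

HUF 4,354,072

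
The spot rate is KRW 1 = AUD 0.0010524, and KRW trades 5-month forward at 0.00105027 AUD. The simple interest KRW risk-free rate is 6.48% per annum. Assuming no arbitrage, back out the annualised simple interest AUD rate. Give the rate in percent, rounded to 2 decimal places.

5.98%

T = 5/12 years.
By CIP, F/S equals the AUD-to-KRW growth ratio: 0.00105027/0.0010524 = 0.9979761.
KRW growth factor: 1 + 0.0648×5/12 = 1.027000.
That pins the AUD growth at 1.0249215.
(1.0249215 − 1)/T = 0.059812, i.e. 5.98%.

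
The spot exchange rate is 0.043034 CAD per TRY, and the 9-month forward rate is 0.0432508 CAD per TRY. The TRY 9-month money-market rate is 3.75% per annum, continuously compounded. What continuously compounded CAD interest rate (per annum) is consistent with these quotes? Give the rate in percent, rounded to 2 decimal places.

4.42%

T = 9/12 years.
By CIP, F/S equals the CAD-to-TRY growth ratio: 0.0432508/0.043034 = 1.0050379.
The TRY side grows by e^(0.0375×9/12) = 1.0285242.
So the CAD growth factor = 1.0337058.
r = ln(1.0337058)/(9/12) = 0.044200 → 4.42%.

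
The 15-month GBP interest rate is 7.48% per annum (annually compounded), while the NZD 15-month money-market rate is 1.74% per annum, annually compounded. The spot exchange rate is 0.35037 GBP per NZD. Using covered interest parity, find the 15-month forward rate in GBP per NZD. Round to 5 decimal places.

0.37525

T = 15/12 years.
GBP growth factor: (1 + 0.0748)^(15/12) = 1.0943584.
NZD accumulates by (1 + 0.0174)^(15/12) = 1.0217971.
So F = 0.35037 × 1.0943584 / 1.0217971 = 0.3752510 (GBP/NZD).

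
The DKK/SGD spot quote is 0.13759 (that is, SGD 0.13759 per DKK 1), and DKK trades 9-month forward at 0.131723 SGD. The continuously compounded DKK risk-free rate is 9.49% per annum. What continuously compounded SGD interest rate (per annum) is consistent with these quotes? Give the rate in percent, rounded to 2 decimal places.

3.68%

T = 9/12 years.
CIP gives F = S · g_SGD/g_DKK, so g_SGD/g_DKK = 0.131723/0.13759 = 0.9573588.
DKK growth factor: e^(0.0949×9/12) = 1.0737691.
That pins the SGD growth at 1.0279823.
Take logs: ln 1.0279823 / (9/12) = 0.036797, so 3.68%.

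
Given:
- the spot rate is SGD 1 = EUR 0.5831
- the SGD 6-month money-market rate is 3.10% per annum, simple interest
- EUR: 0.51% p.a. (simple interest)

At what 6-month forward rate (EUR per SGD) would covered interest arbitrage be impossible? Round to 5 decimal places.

T = 6/12 years.
EUR accumulates by 1 + 0.0051×6/12 = 1.002550.
Growth of 1 SGD over T: 1 + 0.0310×6/12 = 1.015500.
Forward (EUR per SGD) = 0.5831 × 1.002550 / 1.015500 = 0.5756641.

0.57566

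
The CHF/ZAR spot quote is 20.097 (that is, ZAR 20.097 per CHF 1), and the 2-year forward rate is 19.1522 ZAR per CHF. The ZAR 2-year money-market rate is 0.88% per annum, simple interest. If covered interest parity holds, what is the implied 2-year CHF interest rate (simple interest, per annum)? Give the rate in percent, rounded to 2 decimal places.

3.39%

T = 2 years.
CIP gives F = S · g_ZAR/g_CHF, so g_ZAR/g_CHF = 19.1522/20.097 = 0.9529880.
ZAR growth factor: 1 + 0.0088×2 = 1.017600.
That pins the CHF growth at 1.0677994.
r = (1.0677994 − 1)/2 = 0.033900 → 3.39%.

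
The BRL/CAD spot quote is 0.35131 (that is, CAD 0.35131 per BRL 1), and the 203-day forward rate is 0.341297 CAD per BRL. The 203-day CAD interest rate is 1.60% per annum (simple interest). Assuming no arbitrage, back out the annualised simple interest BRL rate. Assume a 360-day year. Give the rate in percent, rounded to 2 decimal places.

6.85%

T = 203/360 years.
F/S = 0.341297/0.35131 = 0.9714981 = (growth of CAD) / (growth of BRL).
The CAD side grows by 1 + 0.0160×203/360 = 1.0090222.
That pins the BRL growth at 1.038625.
r = (1.038625 − 1)/(203/360) = 0.068498 → 6.85%.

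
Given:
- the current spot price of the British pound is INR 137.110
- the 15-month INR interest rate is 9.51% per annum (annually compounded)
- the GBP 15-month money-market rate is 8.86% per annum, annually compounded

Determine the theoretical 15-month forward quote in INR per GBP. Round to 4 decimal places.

T = 15/12 years.
Growth of 1 INR over T: (1 + 0.0951)^(15/12) = 1.120255858.
GBP growth factor: (1 + 0.0886)^(15/12) = 1.111950393.
CIP: F = S · (grow INR)/(grow GBP) = 137.11 × 1.120255858/1.111950393 = 138.134113 INR per GBP.

138.1341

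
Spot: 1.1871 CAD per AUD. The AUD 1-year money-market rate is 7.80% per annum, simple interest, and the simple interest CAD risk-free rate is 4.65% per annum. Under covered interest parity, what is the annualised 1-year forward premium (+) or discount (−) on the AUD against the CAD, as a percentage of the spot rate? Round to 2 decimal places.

T = 1 year.
No-arbitrage forward: 1.1871 × 1.046500 / 1.078000 = 1.1524120 CAD/AUD.
(F − S)/S ÷ T = (1.1524120 − 1.1871)/1.1871/1 = -0.029221 → -2.92%.

-2.92%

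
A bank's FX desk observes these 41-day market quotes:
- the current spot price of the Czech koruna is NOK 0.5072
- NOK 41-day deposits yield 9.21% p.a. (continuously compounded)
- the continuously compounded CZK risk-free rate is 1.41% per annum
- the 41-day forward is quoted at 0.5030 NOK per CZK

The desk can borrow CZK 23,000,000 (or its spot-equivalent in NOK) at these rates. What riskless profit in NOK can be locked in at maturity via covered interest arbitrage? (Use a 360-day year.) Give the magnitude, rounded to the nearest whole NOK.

T = 41/360 years.
Route A — deposit CZK, sell forward: 23,000,000 × 1.0016071234 × 0.5030 = NOK 11,587,592.81.
Route B — convert at spot, deposit NOK: 23,000,000 × 0.5072 × 1.0105443708 = NOK 11,788,606.41.
The quoted forward undervalues CZK, so borrow CZK, convert to NOK at spot, deposit the NOK at 9.21%, and buy CZK forward at 0.5030 to cover the loan.
The gap between the two covered legs is NOK 201,014.

NOK 201,014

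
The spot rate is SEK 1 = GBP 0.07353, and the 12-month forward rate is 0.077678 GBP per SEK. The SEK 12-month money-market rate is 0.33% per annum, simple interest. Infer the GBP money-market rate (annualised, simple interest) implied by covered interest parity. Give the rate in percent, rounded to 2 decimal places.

5.99%

T = 1 year.
F/S = 0.077678/0.07353 = 1.0564123 = (growth of GBP) / (growth of SEK).
SEK growth factor: 1 + 0.0033×1 = 1.003300.
Hence g_GBP = 1.0598985.
(1.0598985 − 1)/T = 0.059899, i.e. 5.99%.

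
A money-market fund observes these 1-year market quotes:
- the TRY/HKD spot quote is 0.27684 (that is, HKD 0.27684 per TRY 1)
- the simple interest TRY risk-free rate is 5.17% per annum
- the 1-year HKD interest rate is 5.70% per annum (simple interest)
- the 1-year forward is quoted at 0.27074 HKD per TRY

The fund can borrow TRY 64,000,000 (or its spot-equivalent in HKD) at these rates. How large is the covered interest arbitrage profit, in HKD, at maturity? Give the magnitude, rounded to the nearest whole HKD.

HKD 504,488

T = 1 year.
Keep in TRY, deliver into the forward: 64,000,000·1.051700·0.27074 = HKD 18,223,184.51.
Swap to HKD now, deposit: 64,000,000·0.27684·1.057000 = HKD 18,727,672.32.
The quoted forward undervalues TRY, so borrow TRY, convert to HKD at spot, deposit the HKD at 5.70%, and buy TRY forward at 0.27074 to cover the loan.
Arbitrage profit = |18,223,184.51 − 18,727,672.32| = HKD 504,488.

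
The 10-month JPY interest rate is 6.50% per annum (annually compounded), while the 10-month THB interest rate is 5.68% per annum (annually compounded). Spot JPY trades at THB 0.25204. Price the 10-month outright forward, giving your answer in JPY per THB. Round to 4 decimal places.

3.9933

T = 10/12 years.
THB growth factor: (1 + 0.0568)^(10/12) = 1.0471141.
JPY accumulates by (1 + 0.0650)^(10/12) = 1.0538804.
CIP: F = S · (grow THB)/(grow JPY) = 0.25204 × 1.0471141/1.0538804 = 0.2504218 THB per JPY.
Quoted the other way: 1/0.2504218 = 3.9933 JPY per THB.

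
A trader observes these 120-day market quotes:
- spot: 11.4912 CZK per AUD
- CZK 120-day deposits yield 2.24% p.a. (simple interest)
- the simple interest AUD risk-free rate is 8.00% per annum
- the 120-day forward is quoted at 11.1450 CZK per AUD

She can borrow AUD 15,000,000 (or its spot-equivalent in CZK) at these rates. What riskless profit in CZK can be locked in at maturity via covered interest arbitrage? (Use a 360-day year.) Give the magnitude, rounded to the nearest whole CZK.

CZK 2,022,014

T = 120/360 years.
Keep in AUD, deliver into the forward: 15,000,000·1.02666666667·11.1450 = CZK 171,633,000.00.
Swap to CZK now, deposit: 15,000,000·11.4912·1.00746666667 = CZK 173,655,014.40.
The quoted forward undervalues AUD, so borrow AUD, convert to CZK at spot, deposit the CZK at 2.24%, and buy AUD forward at 11.1450 to cover the loan.
Arbitrage profit = |171,633,000.00 − 173,655,014.40| = CZK 2,022,014.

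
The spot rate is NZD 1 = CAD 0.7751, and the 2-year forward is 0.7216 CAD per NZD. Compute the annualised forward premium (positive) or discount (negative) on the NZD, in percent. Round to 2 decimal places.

-3.45%

T = 2 years.
Period premium: (0.7216 − 0.7751)/0.7751 = -0.0690234.
Annualise by dividing by T: -0.0690234 / 2 = -0.034512 → -3.45%.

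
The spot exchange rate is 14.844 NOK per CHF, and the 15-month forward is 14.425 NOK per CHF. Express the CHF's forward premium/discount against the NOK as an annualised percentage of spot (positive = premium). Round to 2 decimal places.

T = 15/12 years.
(F − S)/S = (14.425 − 14.844)/14.844 = -0.0282269.
×(1/T) gives -2.26% p.a.

-2.26%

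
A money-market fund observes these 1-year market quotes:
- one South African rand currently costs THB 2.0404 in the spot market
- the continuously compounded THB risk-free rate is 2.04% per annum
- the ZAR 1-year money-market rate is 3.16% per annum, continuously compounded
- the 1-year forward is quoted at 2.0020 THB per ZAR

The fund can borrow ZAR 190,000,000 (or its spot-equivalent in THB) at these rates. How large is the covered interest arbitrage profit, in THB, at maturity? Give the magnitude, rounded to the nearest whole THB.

THB 3,073,869

T = 1 year.
Invest the ZAR and cover forward: 190,000,000 × 1.03210458089 × 2.0020 = THB 392,591,940.48.
Convert at spot and invest in THB: 190,000,000 × 2.0404 × 1.02060950219 = THB 395,665,809.37.
The quoted forward undervalues ZAR, so borrow ZAR, convert to THB at spot, deposit the THB at 2.04%, and buy ZAR forward at 2.0020 to cover the loan.
The gap between the two covered legs is THB 3,073,869.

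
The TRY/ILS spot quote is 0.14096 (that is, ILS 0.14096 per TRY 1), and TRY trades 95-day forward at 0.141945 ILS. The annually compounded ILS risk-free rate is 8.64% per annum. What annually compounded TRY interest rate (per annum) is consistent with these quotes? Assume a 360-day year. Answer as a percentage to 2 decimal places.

T = 95/360 years.
F/S = 0.141945/0.14096 = 1.0069878 = (growth of ILS) / (growth of TRY).
The ILS side grows by (1 + 0.0864)^(95/360) = 1.0221092.
So the TRY growth factor = 1.0150165.
r = 1.0150165^(360/95) − 1 = 0.058107 → 5.81%.

5.81%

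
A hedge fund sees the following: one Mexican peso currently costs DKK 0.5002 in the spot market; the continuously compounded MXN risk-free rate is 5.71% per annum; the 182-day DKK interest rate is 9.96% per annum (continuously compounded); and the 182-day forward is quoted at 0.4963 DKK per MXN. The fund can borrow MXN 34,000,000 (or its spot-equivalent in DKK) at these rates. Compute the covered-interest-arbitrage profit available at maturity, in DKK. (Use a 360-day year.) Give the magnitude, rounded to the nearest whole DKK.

DKK 516,665

T = 182/360 years.
Route A — deposit MXN, sell forward: 34,000,000 × 1.0292879188 × 0.4963 = DKK 17,368,410.20.
Route B — convert at spot, deposit DKK: 34,000,000 × 0.5002 × 1.0516426111 = DKK 17,885,075.56.
The quoted forward undervalues MXN, so borrow MXN, convert to DKK at spot, deposit the DKK at 9.96%, and buy MXN forward at 0.4963 to cover the loan.
Arbitrage profit = |17,368,410.20 − 17,885,075.56| = DKK 516,665.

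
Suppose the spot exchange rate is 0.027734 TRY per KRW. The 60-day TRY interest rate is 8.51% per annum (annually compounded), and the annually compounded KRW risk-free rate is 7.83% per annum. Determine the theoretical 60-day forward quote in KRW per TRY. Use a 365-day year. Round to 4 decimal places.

T = 60/365 years.
Growth of 1 TRY over T: (1 + 0.0851)^(60/365) = 1.01351609.
KRW growth factor: (1 + 0.0783)^(60/365) = 1.01246928.
Forward (TRY per KRW) = 0.027734 × 1.01351609 / 1.01246928 = 0.027762675.
Invert for KRW per TRY: 1 / 0.027762675 = 36.0196.

36.0196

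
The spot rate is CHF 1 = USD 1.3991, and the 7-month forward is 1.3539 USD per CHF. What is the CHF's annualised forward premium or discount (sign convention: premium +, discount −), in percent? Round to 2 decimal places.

T = 7/12 years.
Period premium: (1.3539 − 1.3991)/1.3991 = -0.0323065.
Annualise by dividing by T: -0.0323065 / (7/12) = -0.055383 → -5.54%.

-5.54%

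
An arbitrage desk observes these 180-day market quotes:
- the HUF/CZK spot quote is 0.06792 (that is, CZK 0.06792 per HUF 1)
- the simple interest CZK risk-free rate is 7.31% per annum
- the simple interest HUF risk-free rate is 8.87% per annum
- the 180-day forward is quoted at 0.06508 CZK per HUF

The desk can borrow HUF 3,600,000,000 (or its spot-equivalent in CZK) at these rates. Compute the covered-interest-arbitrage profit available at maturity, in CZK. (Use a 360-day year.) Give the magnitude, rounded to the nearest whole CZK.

T = 180/360 years.
Keep in HUF, deliver into the forward: 3,600,000,000·1.044350·0.06508 = CZK 244,678,672.80.
Swap to CZK now, deposit: 3,600,000,000·0.06792·1.036550 = CZK 253,448,913.60.
The quoted forward undervalues HUF, so borrow HUF, convert to CZK at spot, deposit the CZK at 7.31%, and buy HUF forward at 0.06508 to cover the loan.
Profit = 253,448,913.60 − 244,678,672.80 = CZK 8,770,241.

CZK 8,770,241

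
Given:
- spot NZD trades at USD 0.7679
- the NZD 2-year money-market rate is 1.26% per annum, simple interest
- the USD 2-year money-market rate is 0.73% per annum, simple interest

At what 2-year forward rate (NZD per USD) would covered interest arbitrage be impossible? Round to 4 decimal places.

T = 2 years.
USD accumulates by 1 + 0.0073×2 = 1.014600.
NZD accumulates by 1 + 0.0126×2 = 1.025200.
So F = 0.7679 × 1.014600 / 1.025200 = 0.7599603 (USD/NZD).
Invert for NZD per USD: 1 / 0.7599603 = 1.3159.

1.3159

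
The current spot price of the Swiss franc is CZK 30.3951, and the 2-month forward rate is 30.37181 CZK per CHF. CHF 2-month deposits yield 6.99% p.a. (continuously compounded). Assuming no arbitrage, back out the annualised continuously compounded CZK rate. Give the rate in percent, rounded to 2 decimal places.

T = 2/12 years.
CIP gives F = S · g_CZK/g_CHF, so g_CZK/g_CHF = 30.37181/30.3951 = 0.9992338.
CHF growth factor: e^(0.0699×2/12) = 1.0117181.
Hence g_CZK = 1.0109429.
r = ln(1.0109429)/(2/12) = 0.065301 → 6.53%.

6.53%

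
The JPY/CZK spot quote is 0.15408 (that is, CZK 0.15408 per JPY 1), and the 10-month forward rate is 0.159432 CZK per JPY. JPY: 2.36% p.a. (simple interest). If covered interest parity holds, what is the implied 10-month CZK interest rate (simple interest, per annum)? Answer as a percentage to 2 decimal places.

6.61%

T = 10/12 years.
CIP gives F = S · g_CZK/g_JPY, so g_CZK/g_JPY = 0.159432/0.15408 = 1.0347352.
JPY growth factor: 1 + 0.0236×10/12 = 1.0196667.
So the CZK growth factor = 1.055085.
(1.055085 − 1)/T = 0.066102, i.e. 6.61%.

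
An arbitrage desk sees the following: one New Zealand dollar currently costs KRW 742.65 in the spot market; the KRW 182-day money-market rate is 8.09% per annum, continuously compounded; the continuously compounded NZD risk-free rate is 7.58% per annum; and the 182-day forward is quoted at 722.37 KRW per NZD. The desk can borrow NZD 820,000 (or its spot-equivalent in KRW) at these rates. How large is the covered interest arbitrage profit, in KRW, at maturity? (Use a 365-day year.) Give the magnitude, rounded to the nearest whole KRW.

KRW 18,880,490

T = 182/365 years.
Keep in NZD, deliver into the forward: 820,000·1.03851952403·722.37 = KRW 615,160,185.83.
Swap to KRW now, deposit: 820,000·742.65·1.04116385427 = KRW 634,040,675.83.
The quoted forward undervalues NZD, so borrow NZD, convert to KRW at spot, deposit the KRW at 8.09%, and buy NZD forward at 722.37 to cover the loan.
Profit = 634,040,675.83 − 615,160,185.83 = KRW 18,880,490.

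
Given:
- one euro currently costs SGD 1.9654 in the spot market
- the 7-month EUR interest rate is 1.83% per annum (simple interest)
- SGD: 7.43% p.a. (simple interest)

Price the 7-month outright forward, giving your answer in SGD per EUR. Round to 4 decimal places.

T = 7/12 years.
Growth of 1 SGD over T: 1 + 0.0743×7/12 = 1.0433417.
EUR accumulates by 1 + 0.0183×7/12 = 1.010675.
Forward (SGD per EUR) = 1.9654 × 1.0433417 / 1.010675 = 2.028925.

2.0289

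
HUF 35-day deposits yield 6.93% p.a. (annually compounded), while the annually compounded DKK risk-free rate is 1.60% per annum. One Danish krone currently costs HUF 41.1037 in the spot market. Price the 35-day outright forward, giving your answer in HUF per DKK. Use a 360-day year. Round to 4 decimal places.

41.3085

T = 35/360 years.
HUF growth factor: (1 + 0.0693)^(35/360) = 1.00653556.
DKK growth factor: (1 + 0.0160)^(35/360) = 1.00154443.
So F = 41.1037 × 1.00653556 / 1.00154443 = 41.308538 (HUF/DKK).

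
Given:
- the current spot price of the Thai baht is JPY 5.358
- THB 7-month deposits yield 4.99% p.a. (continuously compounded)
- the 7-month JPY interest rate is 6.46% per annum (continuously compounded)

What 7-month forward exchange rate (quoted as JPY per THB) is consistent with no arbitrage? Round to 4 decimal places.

5.4041

T = 7/12 years.
JPY growth factor: e^(0.0646×7/12) = 1.0384024.
Growth of 1 THB over T: e^(0.0499×7/12) = 1.0295361.
CIP: F = S · (grow JPY)/(grow THB) = 5.358 × 1.0384024/1.0295361 = 5.404143 JPY per THB.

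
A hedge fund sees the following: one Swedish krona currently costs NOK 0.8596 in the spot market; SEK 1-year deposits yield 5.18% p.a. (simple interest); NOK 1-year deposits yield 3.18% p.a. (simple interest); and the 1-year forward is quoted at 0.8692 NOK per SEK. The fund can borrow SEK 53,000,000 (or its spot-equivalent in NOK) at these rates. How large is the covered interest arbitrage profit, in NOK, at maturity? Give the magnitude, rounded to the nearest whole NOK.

T = 1 year.
Route A — deposit SEK, sell forward: 53,000,000 × 1.051800 × 0.8692 = NOK 48,453,901.68.
Route B — convert at spot, deposit NOK: 53,000,000 × 0.8596 × 1.031800 = NOK 47,007,569.84.
The quoted forward overvalues SEK, so borrow NOK, buy SEK at spot, deposit the SEK at 5.18%, and sell the proceeds forward at 0.8692.
The gap between the two covered legs is NOK 1,446,332.

NOK 1,446,332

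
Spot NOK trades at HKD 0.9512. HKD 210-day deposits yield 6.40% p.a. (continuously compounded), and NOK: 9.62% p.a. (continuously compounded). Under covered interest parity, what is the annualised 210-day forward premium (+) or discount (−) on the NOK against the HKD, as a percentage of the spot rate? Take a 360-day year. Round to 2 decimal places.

T = 210/360 years.
CIP forward (HKD per NOK) = 0.9512 × 1.038039/1.0577211 = 0.9335000.
Annualised premium = (F − S)/S × (1/T) = (0.9335000 − 0.9512)/0.9512 ÷ (210/360) = -3.19%.

-3.19%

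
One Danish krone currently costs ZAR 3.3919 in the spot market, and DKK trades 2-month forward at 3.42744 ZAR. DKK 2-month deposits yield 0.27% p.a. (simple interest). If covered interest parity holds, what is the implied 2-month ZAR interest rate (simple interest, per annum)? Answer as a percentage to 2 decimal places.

T = 2/12 years.
CIP gives F = S · g_ZAR/g_DKK, so g_ZAR/g_DKK = 3.42744/3.3919 = 1.0104779.
The DKK side grows by 1 + 0.0027×2/12 = 1.000450.
Hence g_ZAR = 1.0109326.
(1.0109326 − 1)/T = 0.065596, i.e. 6.56%.

6.56%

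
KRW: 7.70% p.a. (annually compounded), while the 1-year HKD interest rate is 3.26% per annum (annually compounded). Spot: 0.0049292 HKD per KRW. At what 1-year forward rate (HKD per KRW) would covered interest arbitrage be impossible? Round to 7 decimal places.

T = 1 year.
HKD growth factor: (1 + 0.0326)^1 = 1.032600.
KRW accumulates by (1 + 0.0770)^1 = 1.077000.
CIP: F = S · (grow HKD)/(grow KRW) = 0.0049292 × 1.032600/1.077000 = 0.004725991 HKD per KRW.

0.0047260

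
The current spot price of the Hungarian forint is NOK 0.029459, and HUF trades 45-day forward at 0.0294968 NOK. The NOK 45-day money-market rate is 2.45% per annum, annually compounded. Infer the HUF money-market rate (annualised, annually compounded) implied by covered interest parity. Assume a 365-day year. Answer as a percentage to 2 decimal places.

1.39%

T = 45/365 years.
F/S = 0.0294968/0.029459 = 1.0012831 = (growth of NOK) / (growth of HUF).
NOK growth factor: (1 + 0.0245)^(45/365) = 1.0029886.
Hence g_HUF = 1.0017033.
Annualise: 1.0017033^(365/45) − 1 = 0.013900 = 1.39%.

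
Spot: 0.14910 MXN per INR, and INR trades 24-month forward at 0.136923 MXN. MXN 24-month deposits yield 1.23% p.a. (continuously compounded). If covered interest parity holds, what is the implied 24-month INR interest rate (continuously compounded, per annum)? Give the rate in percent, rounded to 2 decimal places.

T = 2 years.
By CIP, F/S equals the MXN-to-INR growth ratio: 0.136923/0.1491 = 0.9183300.
The MXN side grows by e^(0.0123×2) = 1.0249051.
Hence g_INR = 1.1160532.
Take logs: ln 1.1160532 / 2 = 0.054899, so 5.49%.

5.49%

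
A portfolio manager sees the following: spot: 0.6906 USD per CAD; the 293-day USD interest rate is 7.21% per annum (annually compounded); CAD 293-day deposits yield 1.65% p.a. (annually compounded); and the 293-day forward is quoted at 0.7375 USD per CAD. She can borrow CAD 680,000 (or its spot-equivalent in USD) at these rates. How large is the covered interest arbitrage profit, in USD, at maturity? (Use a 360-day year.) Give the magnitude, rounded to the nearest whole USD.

USD 11,239

T = 293/360 years.
Route A — deposit CAD, sell forward: 680,000 × 1.01340868 × 0.7375 = USD 508,224.45.
Route B — convert at spot, deposit USD: 680,000 × 0.6906 × 1.05829848 = USD 496,985.43.
The quoted forward overvalues CAD, so borrow USD, buy CAD at spot, deposit the CAD at 1.65%, and sell the proceeds forward at 0.7375.
Profit = 508,224.45 − 496,985.43 = USD 11,239.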